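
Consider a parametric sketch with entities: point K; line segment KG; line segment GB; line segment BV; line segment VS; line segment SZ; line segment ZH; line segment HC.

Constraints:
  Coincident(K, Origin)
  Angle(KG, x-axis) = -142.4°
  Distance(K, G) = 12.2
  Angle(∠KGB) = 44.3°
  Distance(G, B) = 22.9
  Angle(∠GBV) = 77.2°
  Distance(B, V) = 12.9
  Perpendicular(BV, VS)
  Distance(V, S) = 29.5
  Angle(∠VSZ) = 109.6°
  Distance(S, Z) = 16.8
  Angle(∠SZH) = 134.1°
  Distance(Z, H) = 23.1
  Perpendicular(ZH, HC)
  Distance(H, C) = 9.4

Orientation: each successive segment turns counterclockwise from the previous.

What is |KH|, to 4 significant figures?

37.40

∠VSZ = 109.6° gives SZ at -103.5° from the x-axis; with |SZ| = 16.8, Z = (-21.55, -16.76). ∠SZH = 134.1° gives ZH at -57.60° from the x-axis; with |ZH| = 23.1, H = (-9.170, -36.26). Then |KH| = |H − K| = 37.40.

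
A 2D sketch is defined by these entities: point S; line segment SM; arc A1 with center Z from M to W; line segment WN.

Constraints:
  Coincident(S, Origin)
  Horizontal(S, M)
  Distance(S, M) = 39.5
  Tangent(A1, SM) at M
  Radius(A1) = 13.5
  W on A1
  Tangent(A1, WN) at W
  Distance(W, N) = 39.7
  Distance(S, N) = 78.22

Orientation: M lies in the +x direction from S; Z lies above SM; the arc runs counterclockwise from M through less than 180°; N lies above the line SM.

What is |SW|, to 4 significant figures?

53.89

S is at the origin; SM is horizontal with |SM| = 39.5 and M on the +x side, so M = (39.50, 0.000). A1 meets SM tangentially, so ZM is at right angles to SM, so Z = M + (0, 13.5) = (39.50, 13.50). Since ZW ⟂ WN (tangency), |ZN| = √(13.5² + 39.7²) = 41.93 regardless of where W sits on A1. So N lies on both circle(S, 78.22) and circle(Z, 41.93); the above-SM intersection is N = (60.16, 49.99). W is the foot of the tangent from N: W = (52.76, 10.98).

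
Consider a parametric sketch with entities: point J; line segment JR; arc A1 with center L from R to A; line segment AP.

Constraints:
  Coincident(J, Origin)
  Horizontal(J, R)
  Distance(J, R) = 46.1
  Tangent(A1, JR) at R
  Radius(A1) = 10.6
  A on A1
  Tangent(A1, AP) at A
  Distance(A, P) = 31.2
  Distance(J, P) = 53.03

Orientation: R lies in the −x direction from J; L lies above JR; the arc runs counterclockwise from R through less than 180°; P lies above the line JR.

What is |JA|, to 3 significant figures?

36.9

Checks: ∠(LR, RJ) = 90.00° ✓; |LR| = 10.60 ✓; |LA| = 10.60 ✓; ∠(LA, AP) = 90.00° ✓; |AP| = 31.20 ✓; |JP| = 53.03 ✓.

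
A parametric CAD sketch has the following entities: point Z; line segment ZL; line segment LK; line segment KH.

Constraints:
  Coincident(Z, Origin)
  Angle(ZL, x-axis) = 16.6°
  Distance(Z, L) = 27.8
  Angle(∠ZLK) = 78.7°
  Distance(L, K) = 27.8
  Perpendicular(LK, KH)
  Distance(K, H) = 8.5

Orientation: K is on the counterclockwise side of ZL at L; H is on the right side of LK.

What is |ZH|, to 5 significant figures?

42.172

Z is at the origin; ZL runs at 16.6° with length 27.8, so L = 27.8·(cos 16.6°, sin 16.6°) = (26.641, 7.9421). ∠ZLK = 78.7°, so LK runs at 16.6° + (180° − 78.7°) = 117.90° from the x-axis; with |LK| = 27.8, K = L + 27.8·(cos 117.90°, sin 117.90°) = (13.633, 32.511). LK ⟂ KH; with |KH| = 8.5 on the right of LK, H = K + 8.5·(0.88377, 0.46793) = (21.145, 36.488). Then |ZH| = |H − Z| = 42.172.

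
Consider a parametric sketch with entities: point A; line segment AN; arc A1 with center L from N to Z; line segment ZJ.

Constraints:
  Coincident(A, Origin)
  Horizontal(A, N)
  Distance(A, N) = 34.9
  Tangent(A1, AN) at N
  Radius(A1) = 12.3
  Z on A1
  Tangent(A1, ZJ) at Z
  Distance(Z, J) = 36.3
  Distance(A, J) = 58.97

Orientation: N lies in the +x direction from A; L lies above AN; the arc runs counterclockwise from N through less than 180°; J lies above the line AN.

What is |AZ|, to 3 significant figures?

49.3

A is at the origin; AN is horizontal with |AN| = 34.9 and N on the +x side, so N = (34.9, 0.00). Since A1 is tangent to AN there, LN ⟂ AN, so L = N + (0, 12.3) = (34.9, 12.3). Since LZ ⟂ ZJ (tangency), |LJ| = √(12.3² + 36.3²) = 38.3 regardless of where Z sits on A1. So J lies on both circle(A, 58.97) and circle(L, 38.3); the above-AN intersection is J = (30.6, 50.4). Z is the foot of the tangent from J: Z = (46.0, 17.5).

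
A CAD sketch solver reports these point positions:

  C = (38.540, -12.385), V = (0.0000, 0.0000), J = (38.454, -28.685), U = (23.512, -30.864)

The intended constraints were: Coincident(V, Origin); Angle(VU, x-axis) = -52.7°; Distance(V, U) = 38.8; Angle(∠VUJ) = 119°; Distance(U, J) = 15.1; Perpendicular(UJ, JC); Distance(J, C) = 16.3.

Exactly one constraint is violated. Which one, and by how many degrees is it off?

Perpendicular(UJ, JC) — off by 8.60°.

V = (0.00, 0.00) ✓; VU at -52.70° ✓; |VU| = 38.80 ✓; ∠VUJ = 119.0° ✓; |UJ| = 15.10 ✓; ∠(UJ, JC) = 81.40° ✗; |JC| = 16.30 ✓.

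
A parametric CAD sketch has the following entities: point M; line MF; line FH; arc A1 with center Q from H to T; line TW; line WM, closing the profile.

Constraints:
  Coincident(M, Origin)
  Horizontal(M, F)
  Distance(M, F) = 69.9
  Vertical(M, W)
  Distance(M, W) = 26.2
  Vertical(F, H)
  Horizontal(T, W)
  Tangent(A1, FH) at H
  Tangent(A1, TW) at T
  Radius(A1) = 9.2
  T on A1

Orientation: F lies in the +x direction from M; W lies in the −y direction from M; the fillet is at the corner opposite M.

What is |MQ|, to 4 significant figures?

63.04

M and W share the same x with |MW| = 26.2 and W on the −y side, so W = (0.000, -26.20). The virtual corner opposite M is at (69.90, -26.20). Since A1 is tangent to FH there, QH ⟂ FH and A1 meets TW tangentially, so QT is at right angles to TW, with radius 9.2, so the center Q sits 9.2 in from both sides at Q = (60.70, -17.00). Then |MQ| = |Q − M| = 63.04.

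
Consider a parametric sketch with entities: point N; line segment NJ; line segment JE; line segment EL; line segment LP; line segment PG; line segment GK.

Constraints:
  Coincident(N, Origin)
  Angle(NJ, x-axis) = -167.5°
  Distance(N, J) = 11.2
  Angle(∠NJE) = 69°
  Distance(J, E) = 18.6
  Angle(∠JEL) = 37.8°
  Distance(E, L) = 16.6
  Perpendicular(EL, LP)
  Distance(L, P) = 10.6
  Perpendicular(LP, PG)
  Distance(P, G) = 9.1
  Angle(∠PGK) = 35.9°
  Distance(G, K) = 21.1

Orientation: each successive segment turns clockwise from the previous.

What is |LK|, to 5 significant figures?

8.1861

N is at the origin; NJ runs at -167.5° with length 11.2, so J = (-10.935, -2.4241). ∠NJE = 69.0° gives JE at 81.500° from the x-axis; with |JE| = 18.6, E = (-8.1853, 15.972). ∠JEL = 37.8° gives EL at -60.700° from the x-axis; with |EL| = 16.6, L = (-0.061512, 1.4952). EL ⟂ LP, so LP runs at -150.70°; with |LP| = 10.6, P = (-9.3054, -3.6922). LP ⟂ PG, so PG runs at 119.30°; with |PG| = 9.1, G = (-13.759, 4.2436). ∠PGK = 35.9° gives GK at -24.800° from the x-axis; with |GK| = 21.1, K = (5.3953, -4.6068). Then |LK| = |K − L| = 8.1861.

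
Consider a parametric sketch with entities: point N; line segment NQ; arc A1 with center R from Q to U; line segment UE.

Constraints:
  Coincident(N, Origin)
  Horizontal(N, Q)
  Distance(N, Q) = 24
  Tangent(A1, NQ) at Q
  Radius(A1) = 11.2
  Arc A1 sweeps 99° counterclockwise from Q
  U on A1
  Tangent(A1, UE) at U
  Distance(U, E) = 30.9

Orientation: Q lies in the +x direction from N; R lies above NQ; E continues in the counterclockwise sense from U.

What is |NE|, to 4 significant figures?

52.95

N is at the origin; N and Q share the same y with |NQ| = 24.0 and Q on the +x side, so Q = (24.00, 0.000). Since A1 is tangent to NQ there, RQ ⟂ NQ, so R = Q + (0, 11.2) = (24.00, 11.20). On A1, Q sits at bearing -90° from R; a 99° counterclockwise sweep puts U at bearing 9°, so U = R + 11.2·(cos 9°, sin 9°) = (35.06, 12.95). The tangent condition forces RU to be normal to UE, so UE runs along (−sin 9°, cos 9°); with |UE| = 30.9, E = (30.23, 43.47). Then |NE| = |E − N| = 52.95.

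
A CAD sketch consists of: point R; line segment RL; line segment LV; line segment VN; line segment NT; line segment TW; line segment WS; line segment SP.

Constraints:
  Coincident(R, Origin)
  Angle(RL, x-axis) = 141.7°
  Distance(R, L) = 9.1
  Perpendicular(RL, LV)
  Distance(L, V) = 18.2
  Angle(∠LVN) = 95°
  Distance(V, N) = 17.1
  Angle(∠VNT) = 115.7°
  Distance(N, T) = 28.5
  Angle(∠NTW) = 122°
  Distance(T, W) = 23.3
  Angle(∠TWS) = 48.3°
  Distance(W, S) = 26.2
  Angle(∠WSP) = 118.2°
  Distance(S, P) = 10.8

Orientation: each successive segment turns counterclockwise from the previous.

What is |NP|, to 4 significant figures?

12.67

∠TWS = 48.3° gives WS at -149.3° from the x-axis; with |WS| = 26.2, S = (2.548, -0.6613). ∠WSP = 118.2° gives SP at -87.50° from the x-axis; with |SP| = 10.8, P = (3.019, -11.45). Then |NP| = |P − N| = 12.67.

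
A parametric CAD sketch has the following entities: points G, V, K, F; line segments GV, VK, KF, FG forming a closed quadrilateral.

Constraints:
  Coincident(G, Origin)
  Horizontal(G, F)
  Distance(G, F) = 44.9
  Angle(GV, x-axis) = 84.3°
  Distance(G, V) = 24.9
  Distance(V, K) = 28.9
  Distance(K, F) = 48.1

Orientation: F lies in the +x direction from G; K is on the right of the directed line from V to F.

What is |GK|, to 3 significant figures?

4.72

Checks: |VK| = 28.90 ✓; |KF| = 48.10 ✓.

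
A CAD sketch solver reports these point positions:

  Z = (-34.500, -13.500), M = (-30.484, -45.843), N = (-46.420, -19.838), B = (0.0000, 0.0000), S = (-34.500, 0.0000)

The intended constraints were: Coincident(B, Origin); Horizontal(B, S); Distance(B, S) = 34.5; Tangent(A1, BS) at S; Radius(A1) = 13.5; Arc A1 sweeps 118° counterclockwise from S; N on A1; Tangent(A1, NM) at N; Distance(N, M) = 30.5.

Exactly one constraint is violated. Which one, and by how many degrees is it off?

Tangent(A1, NM) at N — off by 3.50°.

B = (0.00, 0.00) ✓; B.y = 0.00, S.y = 0.00 ✓; |BS| = 34.50 ✓; ∠(ZS, SB) = 90.00° ✓; |ZS| = 13.50 ✓; bearing(Z→N) − bearing(Z→S) = 118.0° ✓; |ZN| = 13.50 ✓; ∠(ZN, NM) = 86.50° ✗; |NM| = 30.50 ✓.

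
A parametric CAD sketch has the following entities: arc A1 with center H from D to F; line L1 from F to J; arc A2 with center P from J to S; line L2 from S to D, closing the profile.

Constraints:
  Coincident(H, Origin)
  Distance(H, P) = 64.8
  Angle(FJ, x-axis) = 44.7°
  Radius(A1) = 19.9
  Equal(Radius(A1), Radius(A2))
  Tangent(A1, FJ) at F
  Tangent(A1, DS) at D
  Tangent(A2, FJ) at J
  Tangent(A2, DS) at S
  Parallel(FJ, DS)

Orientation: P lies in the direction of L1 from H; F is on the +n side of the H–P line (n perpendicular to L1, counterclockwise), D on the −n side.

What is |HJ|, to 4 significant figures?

67.79

Tangency of A1 to both parallel lines with radius 19.9 puts F and D at H ± 19.9·n: F = (-14.00, 14.14), D = (14.00, -14.14). Equal radii place J and S the same way about P: J = P + 19.9·n = (32.06, 59.72), S = P − 19.9·n = (60.06, 31.44). Then |HJ| = |J − H| = 67.79.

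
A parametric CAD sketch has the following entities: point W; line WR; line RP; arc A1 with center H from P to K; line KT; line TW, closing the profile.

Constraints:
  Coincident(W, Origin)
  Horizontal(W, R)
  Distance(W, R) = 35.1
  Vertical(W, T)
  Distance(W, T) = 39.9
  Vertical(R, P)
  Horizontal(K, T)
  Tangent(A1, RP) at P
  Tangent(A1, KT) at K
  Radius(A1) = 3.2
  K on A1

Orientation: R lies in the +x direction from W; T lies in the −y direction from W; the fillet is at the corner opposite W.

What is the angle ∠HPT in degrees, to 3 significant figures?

5.21°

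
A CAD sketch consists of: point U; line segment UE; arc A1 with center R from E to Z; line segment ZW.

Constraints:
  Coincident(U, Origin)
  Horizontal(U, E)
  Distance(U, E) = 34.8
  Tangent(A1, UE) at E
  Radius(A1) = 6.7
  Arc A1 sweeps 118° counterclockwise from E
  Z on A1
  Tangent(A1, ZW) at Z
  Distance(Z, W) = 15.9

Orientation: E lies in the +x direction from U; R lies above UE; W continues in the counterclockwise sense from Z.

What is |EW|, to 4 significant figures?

23.93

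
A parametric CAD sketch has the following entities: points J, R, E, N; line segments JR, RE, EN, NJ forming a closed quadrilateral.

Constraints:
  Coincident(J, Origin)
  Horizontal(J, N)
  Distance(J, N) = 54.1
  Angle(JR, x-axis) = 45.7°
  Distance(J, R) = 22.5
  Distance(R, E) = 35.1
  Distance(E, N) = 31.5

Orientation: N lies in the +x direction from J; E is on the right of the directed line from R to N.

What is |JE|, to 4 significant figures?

32.34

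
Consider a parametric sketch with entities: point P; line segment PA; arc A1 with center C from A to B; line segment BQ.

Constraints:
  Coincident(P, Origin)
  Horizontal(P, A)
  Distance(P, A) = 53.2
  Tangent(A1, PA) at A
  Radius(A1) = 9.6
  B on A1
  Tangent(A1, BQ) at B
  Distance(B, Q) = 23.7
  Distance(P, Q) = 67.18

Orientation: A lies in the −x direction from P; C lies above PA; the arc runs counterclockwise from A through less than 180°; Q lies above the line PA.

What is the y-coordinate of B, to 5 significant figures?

14.635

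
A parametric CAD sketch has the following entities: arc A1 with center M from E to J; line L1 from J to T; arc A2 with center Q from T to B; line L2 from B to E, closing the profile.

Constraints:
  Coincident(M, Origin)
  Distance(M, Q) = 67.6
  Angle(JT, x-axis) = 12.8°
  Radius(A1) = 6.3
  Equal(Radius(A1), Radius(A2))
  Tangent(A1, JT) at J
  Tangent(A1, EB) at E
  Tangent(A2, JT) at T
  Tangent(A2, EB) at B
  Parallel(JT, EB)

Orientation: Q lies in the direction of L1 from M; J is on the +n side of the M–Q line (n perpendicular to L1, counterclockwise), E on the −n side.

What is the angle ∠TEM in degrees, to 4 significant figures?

79.44°

The slot axis is L1's direction at 12.8°, so u = (cos 12.8°, sin 12.8°) = (0.9751, 0.2215) and n = (−sin 12.8°, cos 12.8°) = (-0.2215, 0.9751). M is at the origin and Q lies 67.6 along u from M, so Q = 67.6·u = (65.92, 14.98). Tangency of A1 to both parallel lines with radius 6.3 puts J and E at M ± 6.3·n: J = (-1.396, 6.143), E = (1.396, -6.143). Equal radii place T and B the same way about Q: T = Q + 6.3·n = (64.52, 21.12), B = Q − 6.3·n = (67.32, 8.833). Then cos ∠TEM = ET·EM / (|ET||EM|), giving 79.44°.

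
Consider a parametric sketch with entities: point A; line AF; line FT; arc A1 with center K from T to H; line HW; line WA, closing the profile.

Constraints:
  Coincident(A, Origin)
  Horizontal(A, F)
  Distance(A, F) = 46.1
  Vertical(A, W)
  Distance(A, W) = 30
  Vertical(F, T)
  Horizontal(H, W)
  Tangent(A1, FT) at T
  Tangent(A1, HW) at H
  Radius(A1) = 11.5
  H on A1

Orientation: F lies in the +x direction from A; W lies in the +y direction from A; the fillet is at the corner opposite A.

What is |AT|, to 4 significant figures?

49.67

A is at the origin; AF is horizontal with |AF| = 46.1 and F on the +x side, so F = (46.10, 0.000). A and W share the same x with |AW| = 30.0 and W on the +y side, so W = (0.000, 30.00). The virtual corner opposite A is at (46.10, 30.00). Since A1 is tangent to FT there, KT ⟂ FT and A1 meets HW tangentially, so KH is at right angles to HW, with radius 11.5, so the center K sits 11.5 in from both sides at K = (34.60, 18.50). That places the tangent points at T = (46.10, 18.50) on FT and H = (34.60, 30.00) on HW. Then |AT| = |T − A| = 49.67.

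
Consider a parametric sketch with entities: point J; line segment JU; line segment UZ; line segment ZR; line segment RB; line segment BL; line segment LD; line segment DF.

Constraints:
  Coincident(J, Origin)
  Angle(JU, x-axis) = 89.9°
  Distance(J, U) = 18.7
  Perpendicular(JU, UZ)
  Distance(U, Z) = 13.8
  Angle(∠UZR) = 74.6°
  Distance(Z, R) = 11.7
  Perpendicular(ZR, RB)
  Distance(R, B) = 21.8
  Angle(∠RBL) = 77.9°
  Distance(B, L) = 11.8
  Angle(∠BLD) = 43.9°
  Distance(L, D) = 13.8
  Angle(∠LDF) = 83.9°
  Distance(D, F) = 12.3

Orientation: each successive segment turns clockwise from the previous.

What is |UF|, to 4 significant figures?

16.75

∠BLD = 43.9° gives LD at -73.70° from the x-axis; with |LD| = 13.8, D = (-0.9611, 10.44). ∠LDF = 83.9° gives DF at -169.8° from the x-axis; with |DF| = 12.3, F = (-13.07, 8.261). Then |UF| = |F − U| = 16.75.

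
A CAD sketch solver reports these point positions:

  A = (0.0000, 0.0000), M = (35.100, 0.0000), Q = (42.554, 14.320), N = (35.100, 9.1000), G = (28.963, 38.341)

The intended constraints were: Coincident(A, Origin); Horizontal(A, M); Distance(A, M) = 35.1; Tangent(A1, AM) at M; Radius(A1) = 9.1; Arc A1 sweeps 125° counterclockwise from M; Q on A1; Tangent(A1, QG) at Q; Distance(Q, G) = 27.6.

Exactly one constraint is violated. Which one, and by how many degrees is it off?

Tangent(A1, QG) at Q — off by 5.50°.

A = (0.00, 0.00) ✓; A.y = 0.00, M.y = 0.00 ✓; |AM| = 35.10 ✓; ∠(NM, MA) = 90.00° ✓; |NM| = 9.100 ✓; bearing(N→Q) − bearing(N→M) = 125.0° ✓; |NQ| = 9.100 ✓; ∠(NQ, QG) = 95.50° ✗; |QG| = 27.60 ✓.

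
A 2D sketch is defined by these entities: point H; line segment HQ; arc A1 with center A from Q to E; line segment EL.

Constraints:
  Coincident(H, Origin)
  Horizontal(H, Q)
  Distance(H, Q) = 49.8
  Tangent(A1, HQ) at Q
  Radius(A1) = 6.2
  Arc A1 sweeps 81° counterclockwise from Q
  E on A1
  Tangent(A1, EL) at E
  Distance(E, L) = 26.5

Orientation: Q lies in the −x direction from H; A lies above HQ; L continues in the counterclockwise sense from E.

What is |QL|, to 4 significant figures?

33.04

H is at the origin; H and Q share the same y with |HQ| = 49.8 and Q on the −x side, so Q = (-49.80, 0.000). A1 meets HQ tangentially, so AQ is at right angles to HQ, so A = Q + (0, 6.2) = (-49.80, 6.200). On A1, Q sits at bearing -90° from A; an 81° counterclockwise sweep puts E at bearing -9°, so E = A + 6.2·(cos -9°, sin -9°) = (-43.68, 5.230). A1 meets EL tangentially, so AE is at right angles to EL, so EL runs along (−sin -9°, cos -9°); with |EL| = 26.5, L = (-39.53, 31.40). Then |QL| = |L − Q| = 33.04.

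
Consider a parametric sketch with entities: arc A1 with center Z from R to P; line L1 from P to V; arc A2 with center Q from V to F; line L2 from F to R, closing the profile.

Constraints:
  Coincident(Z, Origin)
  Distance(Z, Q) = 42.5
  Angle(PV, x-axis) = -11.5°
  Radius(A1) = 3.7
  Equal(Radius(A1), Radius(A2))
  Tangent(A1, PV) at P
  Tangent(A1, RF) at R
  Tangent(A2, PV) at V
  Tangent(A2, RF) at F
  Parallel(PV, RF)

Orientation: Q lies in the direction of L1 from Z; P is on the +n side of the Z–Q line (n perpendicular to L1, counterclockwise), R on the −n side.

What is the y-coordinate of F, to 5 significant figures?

-12.099

The slot axis is L1's direction at -11.5°, so u = (cos -11.5°, sin -11.5°) = (0.97992, -0.19937) and n = (−sin -11.5°, cos -11.5°) = (0.19937, 0.97992). Z is at the origin and Q lies 42.5 along u from Z, so Q = 42.5·u = (41.647, -8.4731). Tangency of A1 to both parallel lines with radius 3.7 puts P and R at Z ± 3.7·n: P = (0.73766, 3.6257), R = (-0.73766, -3.6257). Equal radii place V and F the same way about Q: V = Q + 3.7·n = (42.384, -4.8474), F = Q − 3.7·n = (40.909, -12.099). So F.y = -12.099.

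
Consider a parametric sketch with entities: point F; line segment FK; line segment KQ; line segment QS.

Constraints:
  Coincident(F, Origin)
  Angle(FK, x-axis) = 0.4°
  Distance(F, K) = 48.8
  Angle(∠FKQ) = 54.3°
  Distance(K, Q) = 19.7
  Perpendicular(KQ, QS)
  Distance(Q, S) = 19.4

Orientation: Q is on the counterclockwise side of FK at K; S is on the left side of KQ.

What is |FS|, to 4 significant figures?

22.05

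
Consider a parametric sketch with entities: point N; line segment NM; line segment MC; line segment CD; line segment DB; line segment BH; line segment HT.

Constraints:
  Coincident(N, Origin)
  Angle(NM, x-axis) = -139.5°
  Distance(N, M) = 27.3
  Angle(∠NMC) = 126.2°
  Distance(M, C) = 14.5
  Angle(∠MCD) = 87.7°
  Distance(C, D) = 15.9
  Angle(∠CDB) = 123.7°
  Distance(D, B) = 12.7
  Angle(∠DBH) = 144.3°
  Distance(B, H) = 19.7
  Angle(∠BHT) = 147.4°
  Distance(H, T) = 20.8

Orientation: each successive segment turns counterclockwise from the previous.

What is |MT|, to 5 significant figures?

34.335

∠DBH = 144.3° gives BH at 98.600° from the x-axis; with |BH| = 19.7, H = (-1.0377, 0.42259). ∠BHT = 147.4° gives HT at 131.20° from the x-axis; with |HT| = 20.8, T = (-14.738, 16.073). Then |MT| = |T − M| = 34.335.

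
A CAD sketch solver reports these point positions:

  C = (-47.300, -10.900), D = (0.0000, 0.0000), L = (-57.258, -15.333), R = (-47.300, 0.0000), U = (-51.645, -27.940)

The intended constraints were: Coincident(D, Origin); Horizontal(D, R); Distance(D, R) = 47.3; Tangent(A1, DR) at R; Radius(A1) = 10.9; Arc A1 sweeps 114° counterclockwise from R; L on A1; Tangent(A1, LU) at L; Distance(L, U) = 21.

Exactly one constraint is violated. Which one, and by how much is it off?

Distance(L, U) = 21 — off by 7.20.

D = (0.00, 0.00) ✓; D.y = 0.00, R.y = 0.00 ✓; |DR| = 47.30 ✓; ∠(CR, RD) = 90.00° ✓; |CR| = 10.90 ✓; bearing(C→L) − bearing(C→R) = 114.0° ✓; |CL| = 10.90 ✓; ∠(CL, LU) = 90.00° ✓; |LU| = 13.80 ✗.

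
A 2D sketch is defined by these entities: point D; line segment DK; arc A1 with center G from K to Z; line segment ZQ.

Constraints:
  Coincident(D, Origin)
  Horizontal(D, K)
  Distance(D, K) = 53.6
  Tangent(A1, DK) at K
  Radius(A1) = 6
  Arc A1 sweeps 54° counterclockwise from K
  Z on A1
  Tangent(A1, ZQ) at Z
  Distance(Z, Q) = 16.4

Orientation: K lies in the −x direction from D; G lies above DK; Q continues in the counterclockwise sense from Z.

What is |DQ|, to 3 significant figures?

42.2

D is at the origin; DK is horizontal with |DK| = 53.6 and K on the −x side, so K = (-53.6, 0.00). A1 meets DK tangentially, so GK is at right angles to DK, so G = K + (0, 6) = (-53.6, 6.00). On A1, K sits at bearing -90° from G; a 54° counterclockwise sweep puts Z at bearing -36°, so Z = G + 6.0·(cos -36°, sin -36°) = (-48.7, 2.47). The tangent condition forces GZ to be normal to ZQ, so ZQ runs along (−sin -36°, cos -36°); with |ZQ| = 16.4, Q = (-39.1, 15.7). Then |DQ| = |Q − D| = 42.2.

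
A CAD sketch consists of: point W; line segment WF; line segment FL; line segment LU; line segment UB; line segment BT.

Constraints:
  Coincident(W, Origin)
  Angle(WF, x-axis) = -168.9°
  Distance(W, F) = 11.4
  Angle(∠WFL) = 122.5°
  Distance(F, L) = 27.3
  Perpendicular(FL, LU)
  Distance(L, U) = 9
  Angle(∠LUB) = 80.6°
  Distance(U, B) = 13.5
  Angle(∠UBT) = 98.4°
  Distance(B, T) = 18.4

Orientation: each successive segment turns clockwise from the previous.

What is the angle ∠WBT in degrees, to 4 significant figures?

98.98°

∠LUB = 80.6° gives UB at -55.80° from the x-axis; with |UB| = 13.5, B = (-15.91, 12.62). ∠UBT = 98.4° gives BT at -137.4° from the x-axis; with |BT| = 18.4, T = (-29.45, 0.1616). Then cos ∠WBT = BW·BT / (|BW||BT|), giving 98.98°.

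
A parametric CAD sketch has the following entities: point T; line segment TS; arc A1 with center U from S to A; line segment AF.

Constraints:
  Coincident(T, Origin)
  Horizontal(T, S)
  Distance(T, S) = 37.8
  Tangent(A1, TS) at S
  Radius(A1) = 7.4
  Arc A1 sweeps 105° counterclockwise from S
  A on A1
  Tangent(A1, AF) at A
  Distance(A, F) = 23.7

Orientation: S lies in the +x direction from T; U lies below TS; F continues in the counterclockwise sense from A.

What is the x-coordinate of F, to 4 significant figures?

36.79

T is at the origin; T and S share the same y with |TS| = 37.8 and S on the +x side, so S = (37.80, 0.000). The tangent condition forces US to be normal to TS, so U = S + (0, -7.4) = (37.80, -7.400). On A1, S sits at bearing 90° from U; a 105° counterclockwise sweep puts A at bearing 195°, so A = U + 7.4·(cos 195°, sin 195°) = (30.65, -9.315). The tangent condition forces UA to be normal to AF, so AF runs along (−sin 195°, cos 195°); with |AF| = 23.7, F = (36.79, -32.21). So F.x = 36.79.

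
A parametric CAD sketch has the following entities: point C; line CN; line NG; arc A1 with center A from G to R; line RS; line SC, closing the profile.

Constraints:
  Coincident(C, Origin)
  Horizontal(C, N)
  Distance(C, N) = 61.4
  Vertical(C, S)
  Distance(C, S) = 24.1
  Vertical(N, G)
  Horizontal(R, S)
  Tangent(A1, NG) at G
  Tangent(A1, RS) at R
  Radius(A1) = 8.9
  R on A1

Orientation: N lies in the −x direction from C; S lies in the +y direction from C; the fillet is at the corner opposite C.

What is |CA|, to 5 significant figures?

54.656

C is at the origin; CN is horizontal with |CN| = 61.4 and N on the −x side, so N = (-61.400, 0.0000). C and S share the same x with |CS| = 24.1 and S on the +y side, so S = (0.0000, 24.100). The virtual corner opposite C is at (-61.400, 24.100). Since A1 is tangent to NG there, AG ⟂ NG and A1 meets RS tangentially, so AR is at right angles to RS, with radius 8.9, so the center A sits 8.9 in from both sides at A = (-52.500, 15.200). Then |CA| = |A − C| = 54.656.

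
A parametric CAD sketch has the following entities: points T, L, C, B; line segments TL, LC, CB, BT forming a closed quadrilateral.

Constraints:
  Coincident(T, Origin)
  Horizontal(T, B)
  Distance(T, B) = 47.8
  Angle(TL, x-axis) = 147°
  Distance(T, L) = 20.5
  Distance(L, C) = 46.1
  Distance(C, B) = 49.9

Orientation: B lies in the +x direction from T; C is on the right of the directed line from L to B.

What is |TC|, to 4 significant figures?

29.05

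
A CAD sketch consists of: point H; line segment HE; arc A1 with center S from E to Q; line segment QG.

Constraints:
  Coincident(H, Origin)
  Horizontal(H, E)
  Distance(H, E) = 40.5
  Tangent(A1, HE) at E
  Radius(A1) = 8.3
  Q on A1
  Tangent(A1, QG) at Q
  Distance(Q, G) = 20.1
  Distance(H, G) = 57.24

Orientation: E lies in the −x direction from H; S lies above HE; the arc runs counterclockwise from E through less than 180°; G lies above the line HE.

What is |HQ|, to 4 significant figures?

37.87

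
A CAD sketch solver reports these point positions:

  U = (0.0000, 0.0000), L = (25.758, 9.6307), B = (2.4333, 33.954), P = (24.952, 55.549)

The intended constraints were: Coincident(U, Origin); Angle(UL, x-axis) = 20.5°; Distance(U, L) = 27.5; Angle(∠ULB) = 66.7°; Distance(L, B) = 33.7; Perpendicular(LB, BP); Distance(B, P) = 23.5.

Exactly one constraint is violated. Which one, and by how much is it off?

Distance(B, P) = 23.5 — off by 7.70.

U = (0.00, 0.00) ✓; UL at 20.50° ✓; |UL| = 27.50 ✓; ∠ULB = 66.70° ✓; |LB| = 33.70 ✓; ∠(LB, BP) = 90.00° ✓; |BP| = 31.20 ✗.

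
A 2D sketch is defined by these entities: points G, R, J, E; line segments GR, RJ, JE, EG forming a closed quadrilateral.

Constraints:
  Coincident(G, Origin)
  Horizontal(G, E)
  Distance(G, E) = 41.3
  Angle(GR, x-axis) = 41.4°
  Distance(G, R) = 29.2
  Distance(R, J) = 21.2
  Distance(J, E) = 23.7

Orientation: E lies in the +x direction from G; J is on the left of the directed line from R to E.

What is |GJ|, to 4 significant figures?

48.78

Checks: |RJ| = 21.20 ✓; |JE| = 23.70 ✓.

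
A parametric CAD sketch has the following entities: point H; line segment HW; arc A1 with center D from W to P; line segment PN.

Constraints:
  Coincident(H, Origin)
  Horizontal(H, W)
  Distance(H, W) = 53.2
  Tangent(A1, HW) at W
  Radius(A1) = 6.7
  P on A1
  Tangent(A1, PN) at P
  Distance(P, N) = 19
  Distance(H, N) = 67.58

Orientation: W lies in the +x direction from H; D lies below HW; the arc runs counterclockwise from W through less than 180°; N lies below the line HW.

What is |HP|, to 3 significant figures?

50.2

Checks: |DP| = 6.700 ✓; ∠(DP, PN) = 90.00° ✓; |PN| = 19.00 ✓; |HN| = 67.58 ✓.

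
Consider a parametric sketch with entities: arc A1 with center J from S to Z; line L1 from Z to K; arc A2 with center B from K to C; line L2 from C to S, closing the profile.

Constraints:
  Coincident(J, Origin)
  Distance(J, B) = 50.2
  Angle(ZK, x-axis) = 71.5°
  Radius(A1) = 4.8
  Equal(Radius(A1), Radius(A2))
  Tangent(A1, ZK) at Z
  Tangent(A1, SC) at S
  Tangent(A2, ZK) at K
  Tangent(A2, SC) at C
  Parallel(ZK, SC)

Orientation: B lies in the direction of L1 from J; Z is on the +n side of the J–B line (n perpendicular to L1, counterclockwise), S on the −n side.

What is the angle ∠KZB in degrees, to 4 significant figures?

5.462°

The slot axis is L1's direction at 71.5°, so u = (cos 71.5°, sin 71.5°) = (0.3173, 0.9483) and n = (−sin 71.5°, cos 71.5°) = (-0.9483, 0.3173). J is at the origin and B lies 50.2 along u from J, so B = 50.2·u = (15.93, 47.61). Tangency of A1 to both parallel lines with radius 4.8 puts Z and S at J ± 4.8·n: Z = (-4.552, 1.523), S = (4.552, -1.523). Equal radii place K and C the same way about B: K = B + 4.8·n = (11.38, 49.13), C = B − 4.8·n = (20.48, 46.08). Then cos ∠KZB = ZK·ZB / (|ZK||ZB|), giving 5.462°.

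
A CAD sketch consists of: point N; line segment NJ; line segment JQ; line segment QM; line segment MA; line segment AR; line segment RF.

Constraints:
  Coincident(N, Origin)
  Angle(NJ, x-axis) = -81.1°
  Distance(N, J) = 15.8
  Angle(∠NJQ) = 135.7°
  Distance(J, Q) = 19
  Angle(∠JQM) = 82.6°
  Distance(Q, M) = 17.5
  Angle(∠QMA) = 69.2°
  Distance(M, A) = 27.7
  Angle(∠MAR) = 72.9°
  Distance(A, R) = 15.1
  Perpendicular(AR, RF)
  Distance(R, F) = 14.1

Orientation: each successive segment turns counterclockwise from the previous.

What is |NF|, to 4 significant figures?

25.39

∠MAR = 72.9° gives AR at -81.50° from the x-axis; with |AR| = 15.1, R = (1.093, -22.54). The perpendicularity gives RF at right angles to AR, so RF runs at 8.500°; with |RF| = 14.1, F = (15.04, -20.45). Then |NF| = |F − N| = 25.39.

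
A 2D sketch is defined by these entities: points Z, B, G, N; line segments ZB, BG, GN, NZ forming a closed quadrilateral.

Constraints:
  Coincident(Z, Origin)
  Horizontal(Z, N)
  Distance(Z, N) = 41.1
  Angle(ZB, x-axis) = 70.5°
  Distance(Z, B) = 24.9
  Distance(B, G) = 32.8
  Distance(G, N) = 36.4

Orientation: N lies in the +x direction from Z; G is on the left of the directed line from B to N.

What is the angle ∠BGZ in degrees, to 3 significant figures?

20.3°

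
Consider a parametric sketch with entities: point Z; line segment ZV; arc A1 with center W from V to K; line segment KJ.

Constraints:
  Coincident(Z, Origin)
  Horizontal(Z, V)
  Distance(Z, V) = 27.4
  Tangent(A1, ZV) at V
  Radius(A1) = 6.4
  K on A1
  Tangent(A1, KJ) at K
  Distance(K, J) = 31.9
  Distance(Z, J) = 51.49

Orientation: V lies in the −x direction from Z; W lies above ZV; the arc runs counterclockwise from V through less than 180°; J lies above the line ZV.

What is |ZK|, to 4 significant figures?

23.37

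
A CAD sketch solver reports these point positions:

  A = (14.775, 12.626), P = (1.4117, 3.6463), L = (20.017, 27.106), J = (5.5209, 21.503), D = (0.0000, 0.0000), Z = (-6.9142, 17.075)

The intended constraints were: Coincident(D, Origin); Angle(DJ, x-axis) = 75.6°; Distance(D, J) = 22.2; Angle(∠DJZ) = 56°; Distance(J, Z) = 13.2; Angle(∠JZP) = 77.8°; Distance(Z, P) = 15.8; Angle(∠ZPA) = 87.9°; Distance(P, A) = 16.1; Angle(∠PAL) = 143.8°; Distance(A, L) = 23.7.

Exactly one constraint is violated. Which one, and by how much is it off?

Distance(A, L) = 23.7 — off by 8.30.

D = (0.00, 0.00) ✓; DJ at 75.60° ✓; |DJ| = 22.20 ✓; ∠DJZ = 56.00° ✓; |JZ| = 13.20 ✓; ∠JZP = 77.80° ✓; |ZP| = 15.80 ✓; ∠ZPA = 87.90° ✓; |PA| = 16.10 ✓; ∠PAL = 143.8° ✓; |AL| = 15.40 ✗.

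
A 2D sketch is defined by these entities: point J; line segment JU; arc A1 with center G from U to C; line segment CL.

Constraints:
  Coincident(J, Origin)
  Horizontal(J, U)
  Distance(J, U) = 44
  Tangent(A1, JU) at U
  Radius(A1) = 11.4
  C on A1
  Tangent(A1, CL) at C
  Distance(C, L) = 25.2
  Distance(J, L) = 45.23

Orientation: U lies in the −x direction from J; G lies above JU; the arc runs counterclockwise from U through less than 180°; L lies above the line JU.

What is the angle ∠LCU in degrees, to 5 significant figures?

139.19°

J is at the origin; J and U share the same y with |JU| = 44.0 and U on the −x side, so U = (-44.000, 0.0000). A1 meets JU tangentially, so GU is at right angles to JU, so G = U + (0, 11.4) = (-44.000, 11.400). Since GC ⟂ CL (tangency), |GL| = √(11.4² + 25.2²) = 27.659 regardless of where C sits on A1. So L lies on both circle(J, 45.23) and circle(G, 27.659); the above-JU intersection is L = (-29.048, 34.669). C is the foot of the tangent from L: C = (-32.722, 9.7382).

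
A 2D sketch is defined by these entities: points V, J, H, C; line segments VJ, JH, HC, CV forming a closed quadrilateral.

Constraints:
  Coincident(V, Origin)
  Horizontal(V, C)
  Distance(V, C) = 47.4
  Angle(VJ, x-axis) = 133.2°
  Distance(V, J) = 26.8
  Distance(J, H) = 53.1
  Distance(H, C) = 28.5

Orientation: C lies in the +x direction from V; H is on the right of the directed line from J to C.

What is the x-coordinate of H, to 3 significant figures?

22.7

V is at the origin; VC is horizontal with |VC| = 47.4 and C in +x, so C = (47.4, 0). VJ runs at 133.2° with |VJ| = 26.8, so J = (-18.3, 19.5). H is determined by |JH| = 53.1 and |HC| = 28.5 together: it lies at the intersection of circle(J, 53.1) and circle(C, 28.5). With |JC| = 68.6, the foot of the radical line on JC is 48.9 from J and the perpendicular offset is √(53.1² − 48.9²) = 20.6. Taking the right-of-JC solution: H = (22.7, -14.2).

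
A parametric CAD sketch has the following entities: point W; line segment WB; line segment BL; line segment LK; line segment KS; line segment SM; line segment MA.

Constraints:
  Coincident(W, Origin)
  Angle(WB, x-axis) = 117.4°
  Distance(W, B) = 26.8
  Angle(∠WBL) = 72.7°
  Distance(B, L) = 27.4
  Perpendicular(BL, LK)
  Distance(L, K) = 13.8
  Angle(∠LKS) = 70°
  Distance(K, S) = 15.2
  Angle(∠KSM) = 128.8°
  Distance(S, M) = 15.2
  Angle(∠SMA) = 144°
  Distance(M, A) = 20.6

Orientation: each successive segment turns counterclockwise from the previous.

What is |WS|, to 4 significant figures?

17.75

BL ⟂ LK, so LK runs at -45.30°; with |LK| = 13.8, K = (-22.10, -5.289). ∠LKS = 70.0° gives KS at 64.70° from the x-axis; with |KS| = 15.2, S = (-15.61, 8.453). Then |WS| = |S − W| = 17.75.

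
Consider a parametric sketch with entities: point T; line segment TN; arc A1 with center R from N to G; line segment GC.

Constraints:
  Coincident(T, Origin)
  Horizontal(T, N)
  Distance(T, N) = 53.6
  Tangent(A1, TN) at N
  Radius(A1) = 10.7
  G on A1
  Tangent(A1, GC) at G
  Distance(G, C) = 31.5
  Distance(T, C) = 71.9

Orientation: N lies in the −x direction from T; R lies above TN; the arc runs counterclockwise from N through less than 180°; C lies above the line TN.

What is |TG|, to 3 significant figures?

46.4

T is at the origin; TN is horizontal with |TN| = 53.6 and N on the −x side, so N = (-53.6, 0.00). Tangency of A1 to TN means the radius RN is perpendicular to TN, so R = N + (0, 10.7) = (-53.6, 10.7). Since RG ⟂ GC (tangency), |RC| = √(10.7² + 31.5²) = 33.3 regardless of where G sits on A1. So C lies on both circle(T, 71.9) and circle(R, 33.3); the above-TN intersection is C = (-57.0, 43.8). G is the foot of the tangent from C: G = (-43.9, 15.2).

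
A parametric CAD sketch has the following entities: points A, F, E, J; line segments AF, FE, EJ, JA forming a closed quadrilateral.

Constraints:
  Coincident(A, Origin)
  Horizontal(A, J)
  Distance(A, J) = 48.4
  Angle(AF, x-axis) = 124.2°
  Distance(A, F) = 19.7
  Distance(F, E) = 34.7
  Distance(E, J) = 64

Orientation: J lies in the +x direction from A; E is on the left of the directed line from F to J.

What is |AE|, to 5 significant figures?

47.309

Checks: |FE| = 34.70 ✓; |EJ| = 64.00 ✓.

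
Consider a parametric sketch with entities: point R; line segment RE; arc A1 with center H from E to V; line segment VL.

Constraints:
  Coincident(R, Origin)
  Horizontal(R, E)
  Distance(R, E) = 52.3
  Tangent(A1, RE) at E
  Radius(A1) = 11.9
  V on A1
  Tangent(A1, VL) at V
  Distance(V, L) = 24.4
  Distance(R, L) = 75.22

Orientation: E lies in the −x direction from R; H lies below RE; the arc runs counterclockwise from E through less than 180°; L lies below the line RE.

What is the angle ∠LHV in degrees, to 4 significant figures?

64.00°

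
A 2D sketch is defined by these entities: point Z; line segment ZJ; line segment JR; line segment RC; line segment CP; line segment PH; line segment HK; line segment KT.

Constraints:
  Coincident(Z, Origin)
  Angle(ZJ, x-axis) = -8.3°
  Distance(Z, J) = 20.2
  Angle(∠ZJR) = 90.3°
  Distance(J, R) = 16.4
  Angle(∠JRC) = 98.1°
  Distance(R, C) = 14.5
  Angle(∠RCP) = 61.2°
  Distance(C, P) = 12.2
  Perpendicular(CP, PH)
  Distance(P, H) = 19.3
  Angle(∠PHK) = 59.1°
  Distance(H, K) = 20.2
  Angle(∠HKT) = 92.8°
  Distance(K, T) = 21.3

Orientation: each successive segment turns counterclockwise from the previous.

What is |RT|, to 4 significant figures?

22.67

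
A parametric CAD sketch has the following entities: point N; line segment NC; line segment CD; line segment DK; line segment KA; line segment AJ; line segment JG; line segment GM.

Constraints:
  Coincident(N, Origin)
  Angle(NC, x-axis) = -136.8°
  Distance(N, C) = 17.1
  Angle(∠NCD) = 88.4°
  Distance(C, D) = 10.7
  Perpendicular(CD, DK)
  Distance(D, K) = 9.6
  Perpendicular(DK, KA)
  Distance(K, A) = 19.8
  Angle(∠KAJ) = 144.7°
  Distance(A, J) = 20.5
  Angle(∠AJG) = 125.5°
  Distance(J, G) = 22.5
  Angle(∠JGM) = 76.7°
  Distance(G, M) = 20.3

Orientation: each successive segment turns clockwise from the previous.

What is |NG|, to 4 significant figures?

49.47

∠KAJ = 144.7° gives AJ at -83.70° from the x-axis; with |AJ| = 20.5, J = (3.005, -32.51). ∠AJG = 125.5° gives JG at -138.2° from the x-axis; with |JG| = 22.5, G = (-13.77, -47.51). Then |NG| = |G − N| = 49.47.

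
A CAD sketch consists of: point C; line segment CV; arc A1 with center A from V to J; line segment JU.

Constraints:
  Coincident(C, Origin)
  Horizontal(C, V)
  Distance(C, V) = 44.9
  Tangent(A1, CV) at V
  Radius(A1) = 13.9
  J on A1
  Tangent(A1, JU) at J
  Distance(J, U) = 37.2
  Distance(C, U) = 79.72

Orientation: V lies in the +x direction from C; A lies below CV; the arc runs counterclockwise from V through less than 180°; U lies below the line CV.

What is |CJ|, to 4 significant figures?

42.77

Checks: |AJ| = 13.90 ✓; ∠(AJ, JU) = 90.00° ✓; |JU| = 37.20 ✓; |CU| = 79.72 ✓.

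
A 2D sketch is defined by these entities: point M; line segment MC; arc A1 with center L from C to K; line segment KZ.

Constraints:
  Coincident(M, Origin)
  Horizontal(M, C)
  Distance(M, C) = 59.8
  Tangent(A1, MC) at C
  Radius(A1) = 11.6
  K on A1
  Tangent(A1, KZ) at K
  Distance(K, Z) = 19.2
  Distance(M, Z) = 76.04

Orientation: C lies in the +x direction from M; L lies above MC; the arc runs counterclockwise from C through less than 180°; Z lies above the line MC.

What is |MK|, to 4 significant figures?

72.49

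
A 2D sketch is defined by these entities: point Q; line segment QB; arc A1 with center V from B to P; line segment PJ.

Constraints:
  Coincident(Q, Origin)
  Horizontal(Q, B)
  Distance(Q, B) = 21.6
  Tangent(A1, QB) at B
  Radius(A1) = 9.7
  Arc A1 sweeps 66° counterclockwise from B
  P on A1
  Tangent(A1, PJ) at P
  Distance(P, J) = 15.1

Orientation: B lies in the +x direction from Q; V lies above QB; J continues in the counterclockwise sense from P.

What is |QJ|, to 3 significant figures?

41.5

Q is at the origin; QB is horizontal with |QB| = 21.6 and B on the +x side, so B = (21.6, 0.00). Since A1 is tangent to QB there, VB ⟂ QB, so V = B + (0, 9.7) = (21.6, 9.70). On A1, B sits at bearing -90° from V; a 66° counterclockwise sweep puts P at bearing -24°, so P = V + 9.7·(cos -24°, sin -24°) = (30.5, 5.75). A1 meets PJ tangentially, so VP is at right angles to PJ, so PJ runs along (−sin -24°, cos -24°); with |PJ| = 15.1, J = (36.6, 19.5). Then |QJ| = |J − Q| = 41.5.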